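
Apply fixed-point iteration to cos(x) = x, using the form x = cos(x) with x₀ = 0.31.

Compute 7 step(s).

Equation: cos(x) = x
Fixed-point form: x = cos(x)
x₀ = 0.31

x_1 = g(0.310000) = 0.952334
x_2 = g(0.952334) = 0.579783
x_3 = g(0.579783) = 0.836581
x_4 = g(0.836581) = 0.670005
x_5 = g(0.670005) = 0.783819
x_6 = g(0.783819) = 0.708223
x_7 = g(0.708223) = 0.759519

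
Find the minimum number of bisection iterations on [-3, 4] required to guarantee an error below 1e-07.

We need (b-a)/2^n ≤ 1e-07
(4 - (-3))/2^n ≤ 1e-07
7/2^n ≤ 1e-07
2^n ≥ 70000000
n ≥ log₂(70000000) = 26.06
n ≥ 27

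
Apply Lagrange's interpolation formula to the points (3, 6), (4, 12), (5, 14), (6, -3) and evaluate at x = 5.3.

Lagrange interpolation formula:
P(x) = Σ yᵢ × Lᵢ(x)
where Lᵢ(x) = Π_{j≠i} (x - xⱼ)/(xᵢ - xⱼ)

L_0(5.3) = (5.3 - 4)/(3 - 4) × (5.3 - 5)/(3 - 5) × (5.3 - 6)/(3 - 6) = 0.045500
L_1(5.3) = (5.3 - 3)/(4 - 3) × (5.3 - 5)/(4 - 5) × (5.3 - 6)/(4 - 6) = -0.241500
L_2(5.3) = (5.3 - 3)/(5 - 3) × (5.3 - 4)/(5 - 4) × (5.3 - 6)/(5 - 6) = 1.046500
L_3(5.3) = (5.3 - 3)/(6 - 3) × (5.3 - 4)/(6 - 4) × (5.3 - 5)/(6 - 5) = 0.149500

P(5.3) = 6×L_0(5.3) + 12×L_1(5.3) + 14×L_2(5.3) + (-3)×L_3(5.3)
P(5.3) = 11.577500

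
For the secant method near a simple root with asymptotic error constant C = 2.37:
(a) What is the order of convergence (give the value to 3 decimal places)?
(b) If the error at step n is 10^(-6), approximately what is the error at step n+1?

(a) Secant method has superlinear convergence with order φ = (1+√5)/2 ≈ 1.618.
    This means |e_{n+1}| ≈ C|e_n|^1.618.

(b) With |e_n| = 10^(-6) and C = 2.37:
    |e_{n+1}| ≈ 2.37 × (10^(-6))^1.618 = 2.37 × 10^(-9.71)

(a) ≈ 1.618 (golden ratio); (b) |e_{n+1}| ≈ 4.640e-10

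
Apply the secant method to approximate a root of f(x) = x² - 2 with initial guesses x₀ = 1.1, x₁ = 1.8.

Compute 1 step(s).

f(x) = x² - 2
x₀ = 1.1, x₁ = 1.8

Secant formula: x_{n+1} = x_n - f(x_n)(x_n - x_{n-1})/(f(x_n) - f(x_{n-1}))

Iteration 1:
  f(1.100000) = -0.790000
  f(1.800000) = 1.240000
  x_2 = 1.800000 - 1.240000×(1.800000 - 1.100000)/(1.240000 - (-0.790000))
       = 1.372414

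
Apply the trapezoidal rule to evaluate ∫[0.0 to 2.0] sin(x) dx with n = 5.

f(x) = sin(x)
a = 0.0, b = 2.0, n = 5
h = (b - a)/n = 0.400000

Trapezoidal rule: (h/2)[f(x₀) + 2f(x₁) + 2f(x₂) + ... + f(xₙ)]

x_0 = 0.0000, f(x_0) = 0.000000, coefficient = 1
x_1 = 0.4000, f(x_1) = 0.389418, coefficient = 2
x_2 = 0.8000, f(x_2) = 0.717356, coefficient = 2
x_3 = 1.2000, f(x_3) = 0.932039, coefficient = 2
x_4 = 1.6000, f(x_4) = 0.999574, coefficient = 2
x_5 = 2.0000, f(x_5) = 0.909297, coefficient = 1

I ≈ (0.400000/2) × 6.986072 = 1.397214
Exact value: 1.416147
Error: 0.018933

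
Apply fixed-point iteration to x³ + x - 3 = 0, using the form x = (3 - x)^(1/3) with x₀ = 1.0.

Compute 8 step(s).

Equation: x³ + x - 3 = 0
Fixed-point form: x = (3 - x)^(1/3)
x₀ = 1.0

x_1 = g(1.000000) = 1.259921
x_2 = g(1.259921) = 1.202790
x_3 = g(1.202790) = 1.215812
x_4 = g(1.215812) = 1.212868
x_5 = g(1.212868) = 1.213535
x_6 = g(1.213535) = 1.213384
x_7 = g(1.213384) = 1.213418
x_8 = g(1.213418) = 1.213410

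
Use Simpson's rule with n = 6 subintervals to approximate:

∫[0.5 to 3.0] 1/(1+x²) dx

f(x) = 1/(1+x²)
a = 0.5, b = 3.0, n = 6
h = (b - a)/n = 0.416667

Simpson's rule: (h/3)[f(x₀) + 4f(x₁) + 2f(x₂) + ... + f(xₙ)]

x_0 = 0.5000, f(x_0) = 0.800000, coefficient = 1
x_1 = 0.9167, f(x_1) = 0.543396, coefficient = 4
x_2 = 1.3333, f(x_2) = 0.360000, coefficient = 2
x_3 = 1.7500, f(x_3) = 0.246154, coefficient = 4
x_4 = 2.1667, f(x_4) = 0.175610, coefficient = 2
x_5 = 2.5833, f(x_5) = 0.130317, coefficient = 4
x_6 = 3.0000, f(x_6) = 0.100000, coefficient = 1

I ≈ (0.416667/3) × 5.650687 = 0.784818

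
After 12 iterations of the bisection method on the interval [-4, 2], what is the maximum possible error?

Bisection error bound: |error| ≤ (b-a)/2^n
|error| ≤ (2 - (-4))/2^12 = 6/2^12
|error| ≤ 0.0014648438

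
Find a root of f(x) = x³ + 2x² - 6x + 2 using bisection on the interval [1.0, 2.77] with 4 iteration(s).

f(x) = x³ + 2x² - 6x + 2
Initial interval: [1.0, 2.77]

Iteration 1:
  c_1 = (1.000000 + 2.770000)/2 = 1.885000
  f(c_1) = f(1.885000) = 4.494279
  f(a) × f(c) < 0, new interval: [1.000000, 1.885000]
Iteration 2:
  c_2 = (1.000000 + 1.885000)/2 = 1.442500
  f(c_2) = f(1.442500) = 0.508176
  f(a) × f(c) < 0, new interval: [1.000000, 1.442500]
Iteration 3:
  c_3 = (1.000000 + 1.442500)/2 = 1.221250
  f(c_3) = f(1.221250) = -0.523162
  f(a) × f(c) ≥ 0, new interval: [1.221250, 1.442500]
Iteration 4:
  c_4 = (1.221250 + 1.442500)/2 = 1.331875
  f(c_4) = f(1.331875) = -0.080867
  f(a) × f(c) ≥ 0, new interval: [1.331875, 1.442500]

After 4 iteration(s), the approximation is c_4 = 1.331875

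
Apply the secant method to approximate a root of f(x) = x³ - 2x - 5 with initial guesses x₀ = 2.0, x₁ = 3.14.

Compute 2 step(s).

f(x) = x³ - 2x - 5
x₀ = 2.0, x₁ = 3.14

Secant formula: x_{n+1} = x_n - f(x_n)(x_n - x_{n-1})/(f(x_n) - f(x_{n-1}))

Iteration 1:
  f(2.000000) = -1.000000
  f(3.140000) = 19.679144
  x_2 = 3.140000 - 19.679144×(3.140000 - 2.000000)/(19.679144 - (-1.000000))
       = 2.055128
Iteration 2:
  f(3.140000) = 19.679144
  f(2.055128) = -0.430318
  x_3 = 2.055128 - (-0.430318)×(2.055128 - 3.140000)/(-0.430318 - 19.679144)
       = 2.078343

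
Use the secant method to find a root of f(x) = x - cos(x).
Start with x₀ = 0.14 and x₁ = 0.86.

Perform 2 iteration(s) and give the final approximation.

f(x) = x - cos(x)
x₀ = 0.14, x₁ = 0.86

Secant formula: x_{n+1} = x_n - f(x_n)(x_n - x_{n-1})/(f(x_n) - f(x_{n-1}))

Iteration 1:
  f(0.140000) = -0.850216
  f(0.860000) = 0.207563
  x_2 = 0.860000 - 0.207563×(0.860000 - 0.140000)/(0.207563 - (-0.850216))
       = 0.718718
Iteration 2:
  f(0.860000) = 0.207563
  f(0.718718) = -0.033932
  x_3 = 0.718718 - (-0.033932)×(0.718718 - 0.860000)/(-0.033932 - 0.207563)
       = 0.738570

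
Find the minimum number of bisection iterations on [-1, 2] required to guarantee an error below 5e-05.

We need (b-a)/2^n ≤ 5e-05
(2 - (-1))/2^n ≤ 5e-05
3/2^n ≤ 5e-05
2^n ≥ 60000
n ≥ log₂(60000) = 15.87
n ≥ 16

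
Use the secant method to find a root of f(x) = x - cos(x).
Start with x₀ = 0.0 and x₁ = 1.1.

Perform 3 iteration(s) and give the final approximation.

f(x) = x - cos(x)
x₀ = 0.0, x₁ = 1.1

Secant formula: x_{n+1} = x_n - f(x_n)(x_n - x_{n-1})/(f(x_n) - f(x_{n-1}))

Iteration 1:
  f(0.000000) = -1.000000
  f(1.100000) = 0.646404
  x_2 = 1.100000 - 0.646404×(1.100000 - 0.000000)/(0.646404 - (-1.000000))
       = 0.668123
Iteration 2:
  f(1.100000) = 0.646404
  f(0.668123) = -0.116863
  x_3 = 0.668123 - (-0.116863)×(0.668123 - 1.100000)/(-0.116863 - 0.646404)
       = 0.734247
Iteration 3:
  f(0.668123) = -0.116863
  f(0.734247) = -0.008088
  x_4 = 0.734247 - (-0.008088)×(0.734247 - 0.668123)/(-0.008088 - (-0.116863))
       = 0.739164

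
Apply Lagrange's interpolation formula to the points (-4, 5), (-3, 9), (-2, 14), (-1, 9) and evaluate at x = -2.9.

Lagrange interpolation formula:
P(x) = Σ yᵢ × Lᵢ(x)
where Lᵢ(x) = Π_{j≠i} (x - xⱼ)/(xᵢ - xⱼ)

L_0(-2.9) = (-2.9 - (-3))/(-4 - (-3)) × (-2.9 - (-2))/(-4 - (-2)) × (-2.9 - (-1))/(-4 - (-1)) = -0.028500
L_1(-2.9) = (-2.9 - (-4))/(-3 - (-4)) × (-2.9 - (-2))/(-3 - (-2)) × (-2.9 - (-1))/(-3 - (-1)) = 0.940500
L_2(-2.9) = (-2.9 - (-4))/(-2 - (-4)) × (-2.9 - (-3))/(-2 - (-3)) × (-2.9 - (-1))/(-2 - (-1)) = 0.104500
L_3(-2.9) = (-2.9 - (-4))/(-1 - (-4)) × (-2.9 - (-3))/(-1 - (-3)) × (-2.9 - (-2))/(-1 - (-2)) = -0.016500

P(-2.9) = 5×L_0(-2.9) + 9×L_1(-2.9) + 14×L_2(-2.9) + 9×L_3(-2.9)
P(-2.9) = 9.636500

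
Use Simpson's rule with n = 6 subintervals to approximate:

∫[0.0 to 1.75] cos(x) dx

f(x) = cos(x)
a = 0.0, b = 1.75, n = 6
h = (b - a)/n = 0.291667

Simpson's rule: (h/3)[f(x₀) + 4f(x₁) + 2f(x₂) + ... + f(xₙ)]

x_0 = 0.0000, f(x_0) = 1.000000, coefficient = 1
x_1 = 0.2917, f(x_1) = 0.957766, coefficient = 4
x_2 = 0.5833, f(x_2) = 0.834631, coefficient = 2
x_3 = 0.8750, f(x_3) = 0.640997, coefficient = 4
x_4 = 1.1667, f(x_4) = 0.393219, coefficient = 2
x_5 = 1.4583, f(x_5) = 0.112226, coefficient = 4
x_6 = 1.7500, f(x_6) = -0.178246, coefficient = 1

I ≈ (0.291667/3) × 10.121409 = 0.984026
Exact value: 0.983986
Error: 0.000040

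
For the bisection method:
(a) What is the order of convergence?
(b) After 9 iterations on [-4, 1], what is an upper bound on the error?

(a) Bisection has linear (order 1) convergence; the error is halved each step.

(b) Error bound = (b-a)/2^n = (1 - (-4))/2^{9}
    = 5/2^{9}

(a) 1 (linear); (b) error ≤ 9.77e-03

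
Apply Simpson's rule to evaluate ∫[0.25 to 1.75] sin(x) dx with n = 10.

f(x) = sin(x)
a = 0.25, b = 1.75, n = 10
h = (b - a)/n = 0.150000

Simpson's rule: (h/3)[f(x₀) + 4f(x₁) + 2f(x₂) + ... + f(xₙ)]

x_0 = 0.2500, f(x_0) = 0.247404, coefficient = 1
x_1 = 0.4000, f(x_1) = 0.389418, coefficient = 4
x_2 = 0.5500, f(x_2) = 0.522687, coefficient = 2
x_3 = 0.7000, f(x_3) = 0.644218, coefficient = 4
x_4 = 0.8500, f(x_4) = 0.751280, coefficient = 2
x_5 = 1.0000, f(x_5) = 0.841471, coefficient = 4
x_6 = 1.1500, f(x_6) = 0.912764, coefficient = 2
x_7 = 1.3000, f(x_7) = 0.963558, coefficient = 4
x_8 = 1.4500, f(x_8) = 0.992713, coefficient = 2
x_9 = 1.6000, f(x_9) = 0.999574, coefficient = 4
x_10 = 1.7500, f(x_10) = 0.983986, coefficient = 1

I ≈ (0.150000/3) × 22.943234 = 1.147162
Exact value: 1.147158
Error: 0.000003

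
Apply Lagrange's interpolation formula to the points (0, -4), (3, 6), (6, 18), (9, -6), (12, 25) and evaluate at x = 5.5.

Lagrange interpolation formula:
P(x) = Σ yᵢ × Lᵢ(x)
where Lᵢ(x) = Π_{j≠i} (x - xⱼ)/(xᵢ - xⱼ)

L_0(5.5) = (5.5 - 3)/(0 - 3) × (5.5 - 6)/(0 - 6) × (5.5 - 9)/(0 - 9) × (5.5 - 12)/(0 - 12) = -0.014628
L_1(5.5) = (5.5 - 0)/(3 - 0) × (5.5 - 6)/(3 - 6) × (5.5 - 9)/(3 - 9) × (5.5 - 12)/(3 - 12) = 0.128729
L_2(5.5) = (5.5 - 0)/(6 - 0) × (5.5 - 3)/(6 - 3) × (5.5 - 9)/(6 - 9) × (5.5 - 12)/(6 - 12) = 0.965471
L_3(5.5) = (5.5 - 0)/(9 - 0) × (5.5 - 3)/(9 - 3) × (5.5 - 6)/(9 - 6) × (5.5 - 12)/(9 - 12) = -0.091950
L_4(5.5) = (5.5 - 0)/(12 - 0) × (5.5 - 3)/(12 - 3) × (5.5 - 6)/(12 - 6) × (5.5 - 9)/(12 - 9) = 0.012378

P(5.5) = (-4)×L_0(5.5) + 6×L_1(5.5) + 18×L_2(5.5) + (-6)×L_3(5.5) + 25×L_4(5.5)
P(5.5) = 19.070505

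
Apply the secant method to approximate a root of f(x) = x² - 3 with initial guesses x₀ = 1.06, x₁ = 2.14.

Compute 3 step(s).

f(x) = x² - 3
x₀ = 1.06, x₁ = 2.14

Secant formula: x_{n+1} = x_n - f(x_n)(x_n - x_{n-1})/(f(x_n) - f(x_{n-1}))

Iteration 1:
  f(1.060000) = -1.876400
  f(2.140000) = 1.579600
  x_2 = 2.140000 - 1.579600×(2.140000 - 1.060000)/(1.579600 - (-1.876400))
       = 1.646375
Iteration 2:
  f(2.140000) = 1.579600
  f(1.646375) = -0.289449
  x_3 = 1.646375 - (-0.289449)×(1.646375 - 2.140000)/(-0.289449 - 1.579600)
       = 1.722820
Iteration 3:
  f(1.646375) = -0.289449
  f(1.722820) = -0.031891
  x_4 = 1.722820 - (-0.031891)×(1.722820 - 1.646375)/(-0.031891 - (-0.289449))
       = 1.732286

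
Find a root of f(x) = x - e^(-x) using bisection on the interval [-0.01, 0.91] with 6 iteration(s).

f(x) = x - e^(-x)
Initial interval: [-0.01, 0.91]

Iteration 1:
  c_1 = (-0.010000 + 0.910000)/2 = 0.450000
  f(c_1) = f(0.450000) = -0.187628
  f(a) × f(c) ≥ 0, new interval: [0.450000, 0.910000]
Iteration 2:
  c_2 = (0.450000 + 0.910000)/2 = 0.680000
  f(c_2) = f(0.680000) = 0.173383
  f(a) × f(c) < 0, new interval: [0.450000, 0.680000]
Iteration 3:
  c_3 = (0.450000 + 0.680000)/2 = 0.565000
  f(c_3) = f(0.565000) = -0.003360
  f(a) × f(c) ≥ 0, new interval: [0.565000, 0.680000]
Iteration 4:
  c_4 = (0.565000 + 0.680000)/2 = 0.622500
  f(c_4) = f(0.622500) = 0.085899
  f(a) × f(c) < 0, new interval: [0.565000, 0.622500]
Iteration 5:
  c_5 = (0.565000 + 0.622500)/2 = 0.593750
  f(c_5) = f(0.593750) = 0.041498
  f(a) × f(c) < 0, new interval: [0.565000, 0.593750]
Iteration 6:
  c_6 = (0.565000 + 0.593750)/2 = 0.579375
  f(c_6) = f(0.579375) = 0.019127
  f(a) × f(c) < 0, new interval: [0.565000, 0.579375]

After 6 iteration(s), the approximation is c_6 = 0.579375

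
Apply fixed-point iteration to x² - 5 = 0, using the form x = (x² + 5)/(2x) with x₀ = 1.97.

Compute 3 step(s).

Equation: x² - 5 = 0
Fixed-point form: x = (x² + 5)/(2x)
x₀ = 1.97

x_1 = g(1.970000) = 2.254036
x_2 = g(2.254036) = 2.236140
x_3 = g(2.236140) = 2.236068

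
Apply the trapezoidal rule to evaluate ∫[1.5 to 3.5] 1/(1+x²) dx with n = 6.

f(x) = 1/(1+x²)
a = 1.5, b = 3.5, n = 6
h = (b - a)/n = 0.333333

Trapezoidal rule: (h/2)[f(x₀) + 2f(x₁) + 2f(x₂) + ... + f(xₙ)]

x_0 = 1.5000, f(x_0) = 0.307692, coefficient = 1
x_1 = 1.8333, f(x_1) = 0.229299, coefficient = 2
x_2 = 2.1667, f(x_2) = 0.175610, coefficient = 2
x_3 = 2.5000, f(x_3) = 0.137931, coefficient = 2
x_4 = 2.8333, f(x_4) = 0.110769, coefficient = 2
x_5 = 3.1667, f(x_5) = 0.090680, coefficient = 2
x_6 = 3.5000, f(x_6) = 0.075472, coefficient = 1

I ≈ (0.333333/2) × 1.871743 = 0.311957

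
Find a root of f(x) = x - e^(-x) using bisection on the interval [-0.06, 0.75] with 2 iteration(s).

f(x) = x - e^(-x)
Initial interval: [-0.06, 0.75]

Iteration 1:
  c_1 = (-0.060000 + 0.750000)/2 = 0.345000
  f(c_1) = f(0.345000) = -0.363220
  f(a) × f(c) ≥ 0, new interval: [0.345000, 0.750000]
Iteration 2:
  c_2 = (0.345000 + 0.750000)/2 = 0.547500
  f(c_2) = f(0.547500) = -0.030894
  f(a) × f(c) ≥ 0, new interval: [0.547500, 0.750000]

After 2 iteration(s), the approximation is c_2 = 0.547500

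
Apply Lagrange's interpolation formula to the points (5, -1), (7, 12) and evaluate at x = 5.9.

Lagrange interpolation formula:
P(x) = Σ yᵢ × Lᵢ(x)
where Lᵢ(x) = Π_{j≠i} (x - xⱼ)/(xᵢ - xⱼ)

L_0(5.9) = (5.9 - 7)/(5 - 7) = 0.550000
L_1(5.9) = (5.9 - 5)/(7 - 5) = 0.450000

P(5.9) = (-1)×L_0(5.9) + 12×L_1(5.9)
P(5.9) = 4.850000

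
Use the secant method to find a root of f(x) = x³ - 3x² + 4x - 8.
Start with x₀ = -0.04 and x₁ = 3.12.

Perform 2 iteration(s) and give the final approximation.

f(x) = x³ - 3x² + 4x - 8
x₀ = -0.04, x₁ = 3.12

Secant formula: x_{n+1} = x_n - f(x_n)(x_n - x_{n-1})/(f(x_n) - f(x_{n-1}))

Iteration 1:
  f(-0.040000) = -8.164864
  f(3.120000) = 5.648128
  x_2 = 3.120000 - 5.648128×(3.120000 - (-0.040000))/(5.648128 - (-8.164864))
       = 1.827877
Iteration 2:
  f(3.120000) = 5.648128
  f(1.827877) = -4.604712
  x_3 = 1.827877 - (-4.604712)×(1.827877 - 3.120000)/(-4.604712 - 5.648128)
       = 2.408190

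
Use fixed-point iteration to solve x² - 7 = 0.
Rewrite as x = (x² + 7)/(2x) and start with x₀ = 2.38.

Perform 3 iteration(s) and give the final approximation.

Equation: x² - 7 = 0
Fixed-point form: x = (x² + 7)/(2x)
x₀ = 2.38

x_1 = g(2.380000) = 2.660588
x_2 = g(2.660588) = 2.645793
x_3 = g(2.645793) = 2.645751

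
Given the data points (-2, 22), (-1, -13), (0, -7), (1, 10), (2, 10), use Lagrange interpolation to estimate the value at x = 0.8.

Lagrange interpolation formula:
P(x) = Σ yᵢ × Lᵢ(x)
where Lᵢ(x) = Π_{j≠i} (x - xⱼ)/(xᵢ - xⱼ)

L_0(0.8) = (0.8 - (-1))/(-2 - (-1)) × (0.8 - 0)/(-2 - 0) × (0.8 - 1)/(-2 - 1) × (0.8 - 2)/(-2 - 2) = 0.014400
L_1(0.8) = (0.8 - (-2))/(-1 - (-2)) × (0.8 - 0)/(-1 - 0) × (0.8 - 1)/(-1 - 1) × (0.8 - 2)/(-1 - 2) = -0.089600
L_2(0.8) = (0.8 - (-2))/(0 - (-2)) × (0.8 - (-1))/(0 - (-1)) × (0.8 - 1)/(0 - 1) × (0.8 - 2)/(0 - 2) = 0.302400
L_3(0.8) = (0.8 - (-2))/(1 - (-2)) × (0.8 - (-1))/(1 - (-1)) × (0.8 - 0)/(1 - 0) × (0.8 - 2)/(1 - 2) = 0.806400
L_4(0.8) = (0.8 - (-2))/(2 - (-2)) × (0.8 - (-1))/(2 - (-1)) × (0.8 - 0)/(2 - 0) × (0.8 - 1)/(2 - 1) = -0.033600

P(0.8) = 22×L_0(0.8) + (-13)×L_1(0.8) + (-7)×L_2(0.8) + 10×L_3(0.8) + 10×L_4(0.8)
P(0.8) = 7.092800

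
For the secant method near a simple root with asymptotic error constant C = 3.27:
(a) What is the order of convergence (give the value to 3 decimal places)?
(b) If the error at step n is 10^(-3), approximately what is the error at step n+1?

(a) Secant method has superlinear convergence with order φ = (1+√5)/2 ≈ 1.618.
    This means |e_{n+1}| ≈ C|e_n|^1.618.

(b) With |e_n| = 10^(-3) and C = 3.27:
    |e_{n+1}| ≈ 3.27 × (10^(-3))^1.618 = 3.27 × 10^(-4.85)

(a) ≈ 1.618 (golden ratio); (b) |e_{n+1}| ≈ 4.576e-05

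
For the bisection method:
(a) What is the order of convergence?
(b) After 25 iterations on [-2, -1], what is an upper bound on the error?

(a) Bisection has linear (order 1) convergence; the error is halved each step.

(b) Error bound = (b-a)/2^n = (-1 - (-2))/2^{25}
    = 1/2^{25}

(a) 1 (linear); (b) error ≤ 2.98e-08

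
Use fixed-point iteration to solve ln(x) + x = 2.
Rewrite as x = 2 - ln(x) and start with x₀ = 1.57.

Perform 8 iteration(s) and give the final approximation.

Equation: ln(x) + x = 2
Fixed-point form: x = 2 - ln(x)
x₀ = 1.57

x_1 = g(1.570000) = 1.548924
x_2 = g(1.548924) = 1.562439
x_3 = g(1.562439) = 1.553752
x_4 = g(1.553752) = 1.559327
x_5 = g(1.559327) = 1.555745
x_6 = g(1.555745) = 1.558045
x_7 = g(1.558045) = 1.556568
x_8 = g(1.556568) = 1.557517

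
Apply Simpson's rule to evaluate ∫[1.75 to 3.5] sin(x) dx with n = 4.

f(x) = sin(x)
a = 1.75, b = 3.5, n = 4
h = (b - a)/n = 0.437500

Simpson's rule: (h/3)[f(x₀) + 4f(x₁) + 2f(x₂) + ... + f(xₙ)]

x_0 = 1.7500, f(x_0) = 0.983986, coefficient = 1
x_1 = 2.1875, f(x_1) = 0.815789, coefficient = 4
x_2 = 2.6250, f(x_2) = 0.493920, coefficient = 2
x_3 = 3.0625, f(x_3) = 0.079010, coefficient = 4
x_4 = 3.5000, f(x_4) = -0.350783, coefficient = 1

I ≈ (0.437500/3) × 5.200241 = 0.758369
Exact value: 0.758211
Error: 0.000158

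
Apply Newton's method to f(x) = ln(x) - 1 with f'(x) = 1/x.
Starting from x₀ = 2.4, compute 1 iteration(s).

f(x) = ln(x) - 1
f'(x) = 1/x
x₀ = 2.4

Newton-Raphson formula: x_{n+1} = x_n - f(x_n)/f'(x_n)

Iteration 1:
  f(2.400000) = -0.124531
  f'(2.400000) = 0.416667
  x_1 = 2.400000 - (-0.124531)/0.416667 = 2.698875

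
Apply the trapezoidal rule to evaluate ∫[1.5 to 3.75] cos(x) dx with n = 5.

f(x) = cos(x)
a = 1.5, b = 3.75, n = 5
h = (b - a)/n = 0.450000

Trapezoidal rule: (h/2)[f(x₀) + 2f(x₁) + 2f(x₂) + ... + f(xₙ)]

x_0 = 1.5000, f(x_0) = 0.070737, coefficient = 1
x_1 = 1.9500, f(x_1) = -0.370181, coefficient = 2
x_2 = 2.4000, f(x_2) = -0.737394, coefficient = 2
x_3 = 2.8500, f(x_3) = -0.957787, coefficient = 2
x_4 = 3.3000, f(x_4) = -0.987480, coefficient = 2
x_5 = 3.7500, f(x_5) = -0.820559, coefficient = 1

I ≈ (0.450000/2) × -6.855505 = -1.542489
Exact value: -1.569056
Error: 0.026568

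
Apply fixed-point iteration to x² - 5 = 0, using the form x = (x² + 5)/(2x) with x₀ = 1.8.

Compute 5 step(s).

Equation: x² - 5 = 0
Fixed-point form: x = (x² + 5)/(2x)
x₀ = 1.8

x_1 = g(1.800000) = 2.288889
x_2 = g(2.288889) = 2.236677
x_3 = g(2.236677) = 2.236068
x_4 = g(2.236068) = 2.236068
x_5 = g(2.236068) = 2.236068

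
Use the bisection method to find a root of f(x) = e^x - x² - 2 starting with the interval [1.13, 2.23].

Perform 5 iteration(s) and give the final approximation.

f(x) = e^x - x² - 2
Initial interval: [1.13, 2.23]

Iteration 1:
  c_1 = (1.130000 + 2.230000)/2 = 1.680000
  f(c_1) = f(1.680000) = 0.543156
  f(a) × f(c) < 0, new interval: [1.130000, 1.680000]
Iteration 2:
  c_2 = (1.130000 + 1.680000)/2 = 1.405000
  f(c_2) = f(1.405000) = 0.101502
  f(a) × f(c) < 0, new interval: [1.130000, 1.405000]
Iteration 3:
  c_3 = (1.130000 + 1.405000)/2 = 1.267500
  f(c_3) = f(1.267500) = -0.054595
  f(a) × f(c) ≥ 0, new interval: [1.267500, 1.405000]
Iteration 4:
  c_4 = (1.267500 + 1.405000)/2 = 1.336250
  f(c_4) = f(1.336250) = 0.019185
  f(a) × f(c) < 0, new interval: [1.267500, 1.336250]
Iteration 5:
  c_5 = (1.267500 + 1.336250)/2 = 1.301875
  f(c_5) = f(1.301875) = -0.018695
  f(a) × f(c) ≥ 0, new interval: [1.301875, 1.336250]

After 5 iteration(s), the approximation is c_5 = 1.301875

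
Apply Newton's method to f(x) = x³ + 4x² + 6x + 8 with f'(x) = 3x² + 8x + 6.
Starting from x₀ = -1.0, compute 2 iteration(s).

f(x) = x³ + 4x² + 6x + 8
f'(x) = 3x² + 8x + 6
x₀ = -1.0

Newton-Raphson formula: x_{n+1} = x_n - f(x_n)/f'(x_n)

Iteration 1:
  f(-1.000000) = 5.000000
  f'(-1.000000) = 1.000000
  x_1 = -1.000000 - 5.000000/1.000000 = -6.000000
Iteration 2:
  f(-6.000000) = -100.000000
  f'(-6.000000) = 66.000000
  x_2 = -6.000000 - (-100.000000)/66.000000 = -4.484848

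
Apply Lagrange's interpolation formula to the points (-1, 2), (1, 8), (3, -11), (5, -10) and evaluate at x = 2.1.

Lagrange interpolation formula:
P(x) = Σ yᵢ × Lᵢ(x)
where Lᵢ(x) = Π_{j≠i} (x - xⱼ)/(xᵢ - xⱼ)

L_0(2.1) = (2.1 - 1)/(-1 - 1) × (2.1 - 3)/(-1 - 3) × (2.1 - 5)/(-1 - 5) = -0.059812
L_1(2.1) = (2.1 - (-1))/(1 - (-1)) × (2.1 - 3)/(1 - 3) × (2.1 - 5)/(1 - 5) = 0.505687
L_2(2.1) = (2.1 - (-1))/(3 - (-1)) × (2.1 - 1)/(3 - 1) × (2.1 - 5)/(3 - 5) = 0.618063
L_3(2.1) = (2.1 - (-1))/(5 - (-1)) × (2.1 - 1)/(5 - 1) × (2.1 - 3)/(5 - 3) = -0.063938

P(2.1) = 2×L_0(2.1) + 8×L_1(2.1) + (-11)×L_2(2.1) + (-10)×L_3(2.1)
P(2.1) = -2.233438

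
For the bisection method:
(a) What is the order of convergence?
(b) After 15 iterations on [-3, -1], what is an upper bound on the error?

(a) Bisection has linear (order 1) convergence; the error is halved each step.

(b) Error bound = (b-a)/2^n = (-1 - (-3))/2^{15}
    = 2/2^{15}

(a) 1 (linear); (b) error ≤ 6.10e-05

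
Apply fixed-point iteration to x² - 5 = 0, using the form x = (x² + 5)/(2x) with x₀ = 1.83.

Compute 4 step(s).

Equation: x² - 5 = 0
Fixed-point form: x = (x² + 5)/(2x)
x₀ = 1.83

x_1 = g(1.830000) = 2.281120
x_2 = g(2.281120) = 2.236513
x_3 = g(2.236513) = 2.236068
x_4 = g(2.236068) = 2.236068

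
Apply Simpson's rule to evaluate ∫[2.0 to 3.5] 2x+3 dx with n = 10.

f(x) = 2x+3
a = 2.0, b = 3.5, n = 10
h = (b - a)/n = 0.150000

Simpson's rule: (h/3)[f(x₀) + 4f(x₁) + 2f(x₂) + ... + f(xₙ)]

x_0 = 2.0000, f(x_0) = 7.000000, coefficient = 1
x_1 = 2.1500, f(x_1) = 7.300000, coefficient = 4
x_2 = 2.3000, f(x_2) = 7.600000, coefficient = 2
x_3 = 2.4500, f(x_3) = 7.900000, coefficient = 4
x_4 = 2.6000, f(x_4) = 8.200000, coefficient = 2
x_5 = 2.7500, f(x_5) = 8.500000, coefficient = 4
x_6 = 2.9000, f(x_6) = 8.800000, coefficient = 2
x_7 = 3.0500, f(x_7) = 9.100000, coefficient = 4
x_8 = 3.2000, f(x_8) = 9.400000, coefficient = 2
x_9 = 3.3500, f(x_9) = 9.700000, coefficient = 4
x_10 = 3.5000, f(x_10) = 10.000000, coefficient = 1

I ≈ (0.150000/3) × 255.000000 = 12.750000
Exact value: 12.750000
Error: 0.000000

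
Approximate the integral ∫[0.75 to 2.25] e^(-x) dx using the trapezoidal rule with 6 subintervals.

f(x) = e^(-x)
a = 0.75, b = 2.25, n = 6
h = (b - a)/n = 0.250000

Trapezoidal rule: (h/2)[f(x₀) + 2f(x₁) + 2f(x₂) + ... + f(xₙ)]

x_0 = 0.7500, f(x_0) = 0.472367, coefficient = 1
x_1 = 1.0000, f(x_1) = 0.367879, coefficient = 2
x_2 = 1.2500, f(x_2) = 0.286505, coefficient = 2
x_3 = 1.5000, f(x_3) = 0.223130, coefficient = 2
x_4 = 1.7500, f(x_4) = 0.173774, coefficient = 2
x_5 = 2.0000, f(x_5) = 0.135335, coefficient = 2
x_6 = 2.2500, f(x_6) = 0.105399, coefficient = 1

I ≈ (0.250000/2) × 2.951013 = 0.368877
Exact value: 0.366967
Error: 0.001909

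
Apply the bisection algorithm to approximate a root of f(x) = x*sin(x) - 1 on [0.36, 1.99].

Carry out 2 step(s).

f(x) = x*sin(x) - 1
Initial interval: [0.36, 1.99]

Iteration 1:
  c_1 = (0.360000 + 1.990000)/2 = 1.175000
  f(c_1) = f(1.175000) = 0.084161
  f(a) × f(c) < 0, new interval: [0.360000, 1.175000]
Iteration 2:
  c_2 = (0.360000 + 1.175000)/2 = 0.767500
  f(c_2) = f(0.767500) = -0.467095
  f(a) × f(c) ≥ 0, new interval: [0.767500, 1.175000]

After 2 iteration(s), the approximation is c_2 = 0.767500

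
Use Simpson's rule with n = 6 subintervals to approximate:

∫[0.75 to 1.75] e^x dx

f(x) = e^x
a = 0.75, b = 1.75, n = 6
h = (b - a)/n = 0.166667

Simpson's rule: (h/3)[f(x₀) + 4f(x₁) + 2f(x₂) + ... + f(xₙ)]

x_0 = 0.7500, f(x_0) = 2.117000, coefficient = 1
x_1 = 0.9167, f(x_1) = 2.500940, coefficient = 4
x_2 = 1.0833, f(x_2) = 2.954512, coefficient = 2
x_3 = 1.2500, f(x_3) = 3.490343, coefficient = 4
x_4 = 1.4167, f(x_4) = 4.123353, coefficient = 2
x_5 = 1.5833, f(x_5) = 4.871166, coefficient = 4
x_6 = 1.7500, f(x_6) = 5.754603, coefficient = 1

I ≈ (0.166667/3) × 65.477128 = 3.637618
Exact value: 3.637603
Error: 0.000016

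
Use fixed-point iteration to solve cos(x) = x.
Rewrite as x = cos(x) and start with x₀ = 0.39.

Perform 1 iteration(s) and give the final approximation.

Equation: cos(x) = x
Fixed-point form: x = cos(x)
x₀ = 0.39

x_1 = g(0.390000) = 0.924909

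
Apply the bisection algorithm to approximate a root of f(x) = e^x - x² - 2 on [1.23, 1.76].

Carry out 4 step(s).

f(x) = e^x - x² - 2
Initial interval: [1.23, 1.76]

Iteration 1:
  c_1 = (1.230000 + 1.760000)/2 = 1.495000
  f(c_1) = f(1.495000) = 0.224312
  f(a) × f(c) < 0, new interval: [1.230000, 1.495000]
Iteration 2:
  c_2 = (1.230000 + 1.495000)/2 = 1.362500
  f(c_2) = f(1.362500) = 0.049540
  f(a) × f(c) < 0, new interval: [1.230000, 1.362500]
Iteration 3:
  c_3 = (1.230000 + 1.362500)/2 = 1.296250
  f(c_3) = f(1.296250) = -0.024701
  f(a) × f(c) ≥ 0, new interval: [1.296250, 1.362500]
Iteration 4:
  c_4 = (1.296250 + 1.362500)/2 = 1.329375
  f(c_4) = f(1.329375) = 0.011443
  f(a) × f(c) < 0, new interval: [1.296250, 1.329375]

After 4 iteration(s), the approximation is c_4 = 1.329375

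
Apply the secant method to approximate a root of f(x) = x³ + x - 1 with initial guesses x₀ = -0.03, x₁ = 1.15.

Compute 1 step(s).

f(x) = x³ + x - 1
x₀ = -0.03, x₁ = 1.15

Secant formula: x_{n+1} = x_n - f(x_n)(x_n - x_{n-1})/(f(x_n) - f(x_{n-1}))

Iteration 1:
  f(-0.030000) = -1.030027
  f(1.150000) = 1.670875
  x_2 = 1.150000 - 1.670875×(1.150000 - (-0.030000))/(1.670875 - (-1.030027))
       = 0.420010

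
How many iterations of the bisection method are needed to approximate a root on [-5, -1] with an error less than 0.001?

We need (b-a)/2^n ≤ 0.001
(-1 - (-5))/2^n ≤ 0.001
4/2^n ≤ 0.001
2^n ≥ 4000
n ≥ log₂(4000) = 11.97
n ≥ 12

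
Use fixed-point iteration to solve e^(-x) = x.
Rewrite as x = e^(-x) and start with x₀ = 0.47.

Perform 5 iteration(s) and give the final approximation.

Equation: e^(-x) = x
Fixed-point form: x = e^(-x)
x₀ = 0.47

x_1 = g(0.470000) = 0.625002
x_2 = g(0.625002) = 0.535260
x_3 = g(0.535260) = 0.585517
x_4 = g(0.585517) = 0.556818
x_5 = g(0.556818) = 0.573030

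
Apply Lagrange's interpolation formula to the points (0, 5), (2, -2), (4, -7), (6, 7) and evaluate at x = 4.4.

Lagrange interpolation formula:
P(x) = Σ yᵢ × Lᵢ(x)
where Lᵢ(x) = Π_{j≠i} (x - xⱼ)/(xᵢ - xⱼ)

L_0(4.4) = (4.4 - 2)/(0 - 2) × (4.4 - 4)/(0 - 4) × (4.4 - 6)/(0 - 6) = 0.032000
L_1(4.4) = (4.4 - 0)/(2 - 0) × (4.4 - 4)/(2 - 4) × (4.4 - 6)/(2 - 6) = -0.176000
L_2(4.4) = (4.4 - 0)/(4 - 0) × (4.4 - 2)/(4 - 2) × (4.4 - 6)/(4 - 6) = 1.056000
L_3(4.4) = (4.4 - 0)/(6 - 0) × (4.4 - 2)/(6 - 2) × (4.4 - 4)/(6 - 4) = 0.088000

P(4.4) = 5×L_0(4.4) + (-2)×L_1(4.4) + (-7)×L_2(4.4) + 7×L_3(4.4)
P(4.4) = -6.264000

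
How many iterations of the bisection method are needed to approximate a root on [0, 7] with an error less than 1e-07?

We need (b-a)/2^n ≤ 1e-07
(7 - 0)/2^n ≤ 1e-07
7/2^n ≤ 1e-07
2^n ≥ 70000000
n ≥ log₂(70000000) = 26.06
n ≥ 27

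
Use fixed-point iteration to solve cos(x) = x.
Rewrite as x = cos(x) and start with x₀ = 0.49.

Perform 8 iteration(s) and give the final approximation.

Equation: cos(x) = x
Fixed-point form: x = cos(x)
x₀ = 0.49

x_1 = g(0.490000) = 0.882333
x_2 = g(0.882333) = 0.635351
x_3 = g(0.635351) = 0.804863
x_4 = g(0.804863) = 0.693210
x_5 = g(0.693210) = 0.769199
x_6 = g(0.769199) = 0.718468
x_7 = g(0.718468) = 0.752815
x_8 = g(0.752815) = 0.729767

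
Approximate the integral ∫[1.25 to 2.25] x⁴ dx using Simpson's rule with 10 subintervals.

f(x) = x⁴
a = 1.25, b = 2.25, n = 10
h = (b - a)/n = 0.100000

Simpson's rule: (h/3)[f(x₀) + 4f(x₁) + 2f(x₂) + ... + f(xₙ)]

x_0 = 1.2500, f(x_0) = 2.441406, coefficient = 1
x_1 = 1.3500, f(x_1) = 3.321506, coefficient = 4
x_2 = 1.4500, f(x_2) = 4.420506, coefficient = 2
x_3 = 1.5500, f(x_3) = 5.772006, coefficient = 4
x_4 = 1.6500, f(x_4) = 7.412006, coefficient = 2
x_5 = 1.7500, f(x_5) = 9.378906, coefficient = 4
x_6 = 1.8500, f(x_6) = 11.713506, coefficient = 2
x_7 = 1.9500, f(x_7) = 14.459006, coefficient = 4
x_8 = 2.0500, f(x_8) = 17.661006, coefficient = 2
x_9 = 2.1500, f(x_9) = 21.367506, coefficient = 4
x_10 = 2.2500, f(x_10) = 25.628906, coefficient = 1

I ≈ (0.100000/3) × 327.680088 = 10.922670
Exact value: 10.922656
Error: 0.000013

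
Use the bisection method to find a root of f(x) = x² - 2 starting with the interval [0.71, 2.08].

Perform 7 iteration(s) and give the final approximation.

f(x) = x² - 2
Initial interval: [0.71, 2.08]

Iteration 1:
  c_1 = (0.710000 + 2.080000)/2 = 1.395000
  f(c_1) = f(1.395000) = -0.053975
  f(a) × f(c) ≥ 0, new interval: [1.395000, 2.080000]
Iteration 2:
  c_2 = (1.395000 + 2.080000)/2 = 1.737500
  f(c_2) = f(1.737500) = 1.018906
  f(a) × f(c) < 0, new interval: [1.395000, 1.737500]
Iteration 3:
  c_3 = (1.395000 + 1.737500)/2 = 1.566250
  f(c_3) = f(1.566250) = 0.453139
  f(a) × f(c) < 0, new interval: [1.395000, 1.566250]
Iteration 4:
  c_4 = (1.395000 + 1.566250)/2 = 1.480625
  f(c_4) = f(1.480625) = 0.192250
  f(a) × f(c) < 0, new interval: [1.395000, 1.480625]
Iteration 5:
  c_5 = (1.395000 + 1.480625)/2 = 1.437813
  f(c_5) = f(1.437813) = 0.067305
  f(a) × f(c) < 0, new interval: [1.395000, 1.437813]
Iteration 6:
  c_6 = (1.395000 + 1.437813)/2 = 1.416406
  f(c_6) = f(1.416406) = 0.006207
  f(a) × f(c) < 0, new interval: [1.395000, 1.416406]
Iteration 7:
  c_7 = (1.395000 + 1.416406)/2 = 1.405703
  f(c_7) = f(1.405703) = -0.023999
  f(a) × f(c) ≥ 0, new interval: [1.405703, 1.416406]

After 7 iteration(s), the approximation is c_7 = 1.405703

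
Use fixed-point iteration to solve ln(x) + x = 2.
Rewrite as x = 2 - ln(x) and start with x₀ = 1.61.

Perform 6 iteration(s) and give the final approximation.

Equation: ln(x) + x = 2
Fixed-point form: x = 2 - ln(x)
x₀ = 1.61

x_1 = g(1.610000) = 1.523766
x_2 = g(1.523766) = 1.578815
x_3 = g(1.578815) = 1.543325
x_4 = g(1.543325) = 1.566061
x_5 = g(1.566061) = 1.551437
x_6 = g(1.551437) = 1.560819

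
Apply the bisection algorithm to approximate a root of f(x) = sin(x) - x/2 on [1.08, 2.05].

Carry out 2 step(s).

f(x) = sin(x) - x/2
Initial interval: [1.08, 2.05]

Iteration 1:
  c_1 = (1.080000 + 2.050000)/2 = 1.565000
  f(c_1) = f(1.565000) = 0.217483
  f(a) × f(c) ≥ 0, new interval: [1.565000, 2.050000]
Iteration 2:
  c_2 = (1.565000 + 2.050000)/2 = 1.807500
  f(c_2) = f(1.807500) = 0.068366
  f(a) × f(c) ≥ 0, new interval: [1.807500, 2.050000]

After 2 iteration(s), the approximation is c_2 = 1.807500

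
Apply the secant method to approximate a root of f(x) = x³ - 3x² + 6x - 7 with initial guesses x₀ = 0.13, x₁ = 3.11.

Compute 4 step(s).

f(x) = x³ - 3x² + 6x - 7
x₀ = 0.13, x₁ = 3.11

Secant formula: x_{n+1} = x_n - f(x_n)(x_n - x_{n-1})/(f(x_n) - f(x_{n-1}))

Iteration 1:
  f(0.130000) = -6.268503
  f(3.110000) = 12.723931
  x_2 = 3.110000 - 12.723931×(3.110000 - 0.130000)/(12.723931 - (-6.268503))
       = 1.113557
Iteration 2:
  f(3.110000) = 12.723931
  f(1.113557) = -2.657865
  x_3 = 1.113557 - (-2.657865)×(1.113557 - 3.110000)/(-2.657865 - 12.723931)
       = 1.458528
Iteration 3:
  f(1.113557) = -2.657865
  f(1.458528) = -1.528011
  x_4 = 1.458528 - (-1.528011)×(1.458528 - 1.113557)/(-1.528011 - (-2.657865))
       = 1.925066
Iteration 4:
  f(1.458528) = -1.528011
  f(1.925066) = 0.566821
  x_5 = 1.925066 - 0.566821×(1.925066 - 1.458528)/(0.566821 - (-1.528011))
       = 1.798830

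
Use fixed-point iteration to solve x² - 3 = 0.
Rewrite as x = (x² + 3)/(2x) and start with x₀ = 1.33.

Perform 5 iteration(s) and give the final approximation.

Equation: x² - 3 = 0
Fixed-point form: x = (x² + 3)/(2x)
x₀ = 1.33

x_1 = g(1.330000) = 1.792820
x_2 = g(1.792820) = 1.733081
x_3 = g(1.733081) = 1.732051
x_4 = g(1.732051) = 1.732051
x_5 = g(1.732051) = 1.732051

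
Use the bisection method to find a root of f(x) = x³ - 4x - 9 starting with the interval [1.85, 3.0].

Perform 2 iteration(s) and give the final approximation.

f(x) = x³ - 4x - 9
Initial interval: [1.85, 3.0]

Iteration 1:
  c_1 = (1.850000 + 3.000000)/2 = 2.425000
  f(c_1) = f(2.425000) = -4.439484
  f(a) × f(c) ≥ 0, new interval: [2.425000, 3.000000]
Iteration 2:
  c_2 = (2.425000 + 3.000000)/2 = 2.712500
  f(c_2) = f(2.712500) = 0.107643
  f(a) × f(c) < 0, new interval: [2.425000, 2.712500]

After 2 iteration(s), the approximation is c_2 = 2.712500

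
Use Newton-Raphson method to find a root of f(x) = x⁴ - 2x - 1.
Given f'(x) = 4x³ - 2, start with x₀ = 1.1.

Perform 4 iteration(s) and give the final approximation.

f(x) = x⁴ - 2x - 1
f'(x) = 4x³ - 2
x₀ = 1.1

Newton-Raphson formula: x_{n+1} = x_n - f(x_n)/f'(x_n)

Iteration 1:
  f(1.100000) = -1.735900
  f'(1.100000) = 3.324000
  x_1 = 1.100000 - (-1.735900)/3.324000 = 1.622232
Iteration 2:
  f(1.622232) = 2.681051
  f'(1.622232) = 15.076509
  x_2 = 1.622232 - 2.681051/15.076509 = 1.444403
Iteration 3:
  f(1.444403) = 0.463837
  f'(1.444403) = 10.053820
  x_3 = 1.444403 - 0.463837/10.053820 = 1.398267
Iteration 4:
  f(1.398267) = 0.026081
  f'(1.398267) = 8.935293
  x_4 = 1.398267 - 0.026081/8.935293 = 1.395348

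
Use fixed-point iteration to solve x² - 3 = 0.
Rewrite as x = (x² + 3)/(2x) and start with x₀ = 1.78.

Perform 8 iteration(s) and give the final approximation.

Equation: x² - 3 = 0
Fixed-point form: x = (x² + 3)/(2x)
x₀ = 1.78

x_1 = g(1.780000) = 1.732697
x_2 = g(1.732697) = 1.732051
x_3 = g(1.732051) = 1.732051
x_4 = g(1.732051) = 1.732051
x_5 = g(1.732051) = 1.732051
x_6 = g(1.732051) = 1.732051
x_7 = g(1.732051) = 1.732051
x_8 = g(1.732051) = 1.732051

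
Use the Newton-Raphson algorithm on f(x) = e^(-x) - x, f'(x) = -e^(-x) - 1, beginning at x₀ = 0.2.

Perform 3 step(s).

f(x) = e^(-x) - x
f'(x) = -e^(-x) - 1
x₀ = 0.2

Newton-Raphson formula: x_{n+1} = x_n - f(x_n)/f'(x_n)

Iteration 1:
  f(0.200000) = 0.618731
  f'(0.200000) = -1.818731
  x_1 = 0.200000 - 0.618731/(-1.818731) = 0.540199
Iteration 2:
  f(0.540199) = 0.042433
  f'(0.540199) = -1.582632
  x_2 = 0.540199 - 0.042433/(-1.582632) = 0.567011
Iteration 3:
  f(0.567011) = 0.000208
  f'(0.567011) = -1.567218
  x_3 = 0.567011 - 0.000208/(-1.567218) = 0.567143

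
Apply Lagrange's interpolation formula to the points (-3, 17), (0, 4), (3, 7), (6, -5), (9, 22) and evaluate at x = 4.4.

Lagrange interpolation formula:
P(x) = Σ yᵢ × Lᵢ(x)
where Lᵢ(x) = Π_{j≠i} (x - xⱼ)/(xᵢ - xⱼ)

L_0(4.4) = (4.4 - 0)/(-3 - 0) × (4.4 - 3)/(-3 - 3) × (4.4 - 6)/(-3 - 6) × (4.4 - 9)/(-3 - 9) = 0.023322
L_1(4.4) = (4.4 - (-3))/(0 - (-3)) × (4.4 - 3)/(0 - 3) × (4.4 - 6)/(0 - 6) × (4.4 - 9)/(0 - 9) = -0.156892
L_2(4.4) = (4.4 - (-3))/(3 - (-3)) × (4.4 - 0)/(3 - 0) × (4.4 - 6)/(3 - 6) × (4.4 - 9)/(3 - 9) = 0.739635
L_3(4.4) = (4.4 - (-3))/(6 - (-3)) × (4.4 - 0)/(6 - 0) × (4.4 - 3)/(6 - 3) × (4.4 - 9)/(6 - 9) = 0.431453
L_4(4.4) = (4.4 - (-3))/(9 - (-3)) × (4.4 - 0)/(9 - 0) × (4.4 - 3)/(9 - 3) × (4.4 - 6)/(9 - 6) = -0.037518

P(4.4) = 17×L_0(4.4) + 4×L_1(4.4) + 7×L_2(4.4) + (-5)×L_3(4.4) + 22×L_4(4.4)
P(4.4) = 1.963687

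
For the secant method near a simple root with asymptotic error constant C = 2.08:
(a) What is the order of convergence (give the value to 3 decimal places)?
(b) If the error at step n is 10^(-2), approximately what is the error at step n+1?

(a) Secant method has superlinear convergence with order φ = (1+√5)/2 ≈ 1.618.
    This means |e_{n+1}| ≈ C|e_n|^1.618.

(b) With |e_n| = 10^(-2) and C = 2.08:
    |e_{n+1}| ≈ 2.08 × (10^(-2))^1.618 = 2.08 × 10^(-3.24)

(a) ≈ 1.618 (golden ratio); (b) |e_{n+1}| ≈ 1.208e-03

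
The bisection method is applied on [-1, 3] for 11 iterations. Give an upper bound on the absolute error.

Bisection error bound: |error| ≤ (b-a)/2^n
|error| ≤ (3 - (-1))/2^11 = 4/2^11
|error| ≤ 0.0019531250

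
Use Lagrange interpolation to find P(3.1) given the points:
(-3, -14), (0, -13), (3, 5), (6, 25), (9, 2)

Lagrange interpolation formula:
P(x) = Σ yᵢ × Lᵢ(x)
where Lᵢ(x) = Π_{j≠i} (x - xⱼ)/(xᵢ - xⱼ)

L_0(3.1) = (3.1 - 0)/(-3 - 0) × (3.1 - 3)/(-3 - 3) × (3.1 - 6)/(-3 - 6) × (3.1 - 9)/(-3 - 9) = 0.002728
L_1(3.1) = (3.1 - (-3))/(0 - (-3)) × (3.1 - 3)/(0 - 3) × (3.1 - 6)/(0 - 6) × (3.1 - 9)/(0 - 9) = -0.021476
L_2(3.1) = (3.1 - (-3))/(3 - (-3)) × (3.1 - 0)/(3 - 0) × (3.1 - 6)/(3 - 6) × (3.1 - 9)/(3 - 9) = 0.998611
L_3(3.1) = (3.1 - (-3))/(6 - (-3)) × (3.1 - 0)/(6 - 0) × (3.1 - 3)/(6 - 3) × (3.1 - 9)/(6 - 9) = 0.022957
L_4(3.1) = (3.1 - (-3))/(9 - (-3)) × (3.1 - 0)/(9 - 0) × (3.1 - 3)/(9 - 3) × (3.1 - 6)/(9 - 6) = -0.002821

P(3.1) = (-14)×L_0(3.1) + (-13)×L_1(3.1) + 5×L_2(3.1) + 25×L_3(3.1) + 2×L_4(3.1)
P(3.1) = 5.802313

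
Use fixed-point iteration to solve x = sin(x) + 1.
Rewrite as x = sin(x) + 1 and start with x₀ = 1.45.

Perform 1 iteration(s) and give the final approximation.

Equation: x = sin(x) + 1
Fixed-point form: x = sin(x) + 1
x₀ = 1.45

x_1 = g(1.450000) = 1.992713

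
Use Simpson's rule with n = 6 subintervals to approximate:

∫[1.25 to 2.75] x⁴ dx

f(x) = x⁴
a = 1.25, b = 2.75, n = 6
h = (b - a)/n = 0.250000

Simpson's rule: (h/3)[f(x₀) + 4f(x₁) + 2f(x₂) + ... + f(xₙ)]

x_0 = 1.2500, f(x_0) = 2.441406, coefficient = 1
x_1 = 1.5000, f(x_1) = 5.062500, coefficient = 4
x_2 = 1.7500, f(x_2) = 9.378906, coefficient = 2
x_3 = 2.0000, f(x_3) = 16.000000, coefficient = 4
x_4 = 2.2500, f(x_4) = 25.628906, coefficient = 2
x_5 = 2.5000, f(x_5) = 39.062500, coefficient = 4
x_6 = 2.7500, f(x_6) = 57.191406, coefficient = 1

I ≈ (0.250000/3) × 370.148438 = 30.845703
Exact value: 30.844922
Error: 0.000781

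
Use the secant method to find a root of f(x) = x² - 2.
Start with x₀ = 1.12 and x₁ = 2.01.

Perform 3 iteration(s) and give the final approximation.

f(x) = x² - 2
x₀ = 1.12, x₁ = 2.01

Secant formula: x_{n+1} = x_n - f(x_n)(x_n - x_{n-1})/(f(x_n) - f(x_{n-1}))

Iteration 1:
  f(1.120000) = -0.745600
  f(2.010000) = 2.040100
  x_2 = 2.010000 - 2.040100×(2.010000 - 1.120000)/(2.040100 - (-0.745600))
       = 1.358211
Iteration 2:
  f(2.010000) = 2.040100
  f(1.358211) = -0.155263
  x_3 = 1.358211 - (-0.155263)×(1.358211 - 2.010000)/(-0.155263 - 2.040100)
       = 1.404308
Iteration 3:
  f(1.358211) = -0.155263
  f(1.404308) = -0.027920
  x_4 = 1.404308 - (-0.027920)×(1.404308 - 1.358211)/(-0.027920 - (-0.155263))
       = 1.414414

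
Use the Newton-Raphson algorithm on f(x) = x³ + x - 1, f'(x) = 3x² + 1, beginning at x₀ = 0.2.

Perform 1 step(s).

f(x) = x³ + x - 1
f'(x) = 3x² + 1
x₀ = 0.2

Newton-Raphson formula: x_{n+1} = x_n - f(x_n)/f'(x_n)

Iteration 1:
  f(0.200000) = -0.792000
  f'(0.200000) = 1.120000
  x_1 = 0.200000 - (-0.792000)/1.120000 = 0.907143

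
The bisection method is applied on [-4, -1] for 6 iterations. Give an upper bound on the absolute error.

Bisection error bound: |error| ≤ (b-a)/2^n
|error| ≤ (-1 - (-4))/2^6 = 3/2^6
|error| ≤ 0.0468750000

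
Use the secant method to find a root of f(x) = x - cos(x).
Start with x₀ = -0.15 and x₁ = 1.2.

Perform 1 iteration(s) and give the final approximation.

f(x) = x - cos(x)
x₀ = -0.15, x₁ = 1.2

Secant formula: x_{n+1} = x_n - f(x_n)(x_n - x_{n-1})/(f(x_n) - f(x_{n-1}))

Iteration 1:
  f(-0.150000) = -1.138771
  f(1.200000) = 0.837642
  x_2 = 1.200000 - 0.837642×(1.200000 - (-0.150000))/(0.837642 - (-1.138771))
       = 0.627844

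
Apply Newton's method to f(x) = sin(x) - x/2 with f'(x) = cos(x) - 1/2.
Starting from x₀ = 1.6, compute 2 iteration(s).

f(x) = sin(x) - x/2
f'(x) = cos(x) - 1/2
x₀ = 1.6

Newton-Raphson formula: x_{n+1} = x_n - f(x_n)/f'(x_n)

Iteration 1:
  f(1.600000) = 0.199574
  f'(1.600000) = -0.529200
  x_1 = 1.600000 - 0.199574/(-0.529200) = 1.977124
Iteration 2:
  f(1.977124) = -0.069983
  f'(1.977124) = -0.895238
  x_2 = 1.977124 - (-0.069983)/(-0.895238) = 1.898951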